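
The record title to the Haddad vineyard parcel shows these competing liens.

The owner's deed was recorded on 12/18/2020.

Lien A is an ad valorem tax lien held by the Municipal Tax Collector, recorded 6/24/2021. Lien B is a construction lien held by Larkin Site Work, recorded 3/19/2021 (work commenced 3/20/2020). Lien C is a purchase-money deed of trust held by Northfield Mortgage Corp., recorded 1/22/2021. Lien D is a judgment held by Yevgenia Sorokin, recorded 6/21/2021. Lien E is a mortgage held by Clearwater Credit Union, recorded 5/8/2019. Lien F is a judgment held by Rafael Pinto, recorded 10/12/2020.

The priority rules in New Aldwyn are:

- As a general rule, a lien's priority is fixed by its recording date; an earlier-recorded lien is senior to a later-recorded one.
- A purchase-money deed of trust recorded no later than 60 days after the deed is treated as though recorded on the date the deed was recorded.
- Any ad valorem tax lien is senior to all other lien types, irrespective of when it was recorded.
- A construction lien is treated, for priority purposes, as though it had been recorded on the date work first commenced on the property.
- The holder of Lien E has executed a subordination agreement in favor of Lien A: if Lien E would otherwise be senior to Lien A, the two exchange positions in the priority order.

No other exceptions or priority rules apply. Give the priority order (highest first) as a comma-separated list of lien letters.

Effective dates after the stated exceptions: B relates back to 3/20/2020 (work commenced); C was recorded within the 60-day window, so its effective date is the deed date 12/18/2020.
As an ad valorem tax lien, A is senior to every other lien.
The other liens, earliest effective date first: E (5/8/2019), B (3/20/2020), F (10/12/2020), C (12/18/2020), D (6/21/2021).
E is already junior to A, so the subordination agreement changes nothing.

A, E, B, F, C, D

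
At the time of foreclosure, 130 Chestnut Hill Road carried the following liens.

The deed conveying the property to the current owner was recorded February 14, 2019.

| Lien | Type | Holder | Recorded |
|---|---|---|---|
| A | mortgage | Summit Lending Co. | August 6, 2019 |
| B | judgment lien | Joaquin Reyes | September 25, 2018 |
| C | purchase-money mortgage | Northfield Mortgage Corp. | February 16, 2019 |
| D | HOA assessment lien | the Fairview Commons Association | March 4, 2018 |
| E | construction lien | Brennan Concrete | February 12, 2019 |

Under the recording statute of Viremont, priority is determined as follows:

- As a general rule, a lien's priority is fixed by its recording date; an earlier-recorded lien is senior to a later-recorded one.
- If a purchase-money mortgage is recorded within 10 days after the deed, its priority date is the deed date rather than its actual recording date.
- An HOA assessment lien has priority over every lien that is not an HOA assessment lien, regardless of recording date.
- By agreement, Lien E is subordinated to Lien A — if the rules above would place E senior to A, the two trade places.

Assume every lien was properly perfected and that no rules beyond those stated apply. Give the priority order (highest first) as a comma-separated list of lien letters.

Adjusting effective dates: C relates back to the deed date February 14, 2019.
As an HOA assessment lien, D is senior to every other lien.
The other liens, earliest effective date first: B (September 25, 2018), E (February 12, 2019), C (February 14, 2019), A (August 6, 2019).
E would otherwise be senior to A, so under the subordination agreement E and A exchange positions.

D, B, A, C, E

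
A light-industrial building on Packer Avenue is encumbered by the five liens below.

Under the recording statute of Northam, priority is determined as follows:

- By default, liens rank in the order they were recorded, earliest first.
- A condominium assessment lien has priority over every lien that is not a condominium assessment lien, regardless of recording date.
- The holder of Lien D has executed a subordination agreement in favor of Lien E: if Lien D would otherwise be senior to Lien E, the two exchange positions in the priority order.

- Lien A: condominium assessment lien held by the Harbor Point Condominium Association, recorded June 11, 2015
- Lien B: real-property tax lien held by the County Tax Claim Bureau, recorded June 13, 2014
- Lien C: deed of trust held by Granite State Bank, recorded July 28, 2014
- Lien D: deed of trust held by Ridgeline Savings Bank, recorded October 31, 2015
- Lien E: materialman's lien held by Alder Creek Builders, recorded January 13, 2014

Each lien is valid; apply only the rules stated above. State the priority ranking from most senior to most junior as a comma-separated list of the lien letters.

A, E, B, C, D

A, as a condominium assessment lien, has superpriority and ranks first.
Ordering the rest by effective date: E (January 13, 2014), B (June 13, 2014), C (July 28, 2014), D (October 31, 2015).
D is already junior to E, so the subordination agreement changes nothing.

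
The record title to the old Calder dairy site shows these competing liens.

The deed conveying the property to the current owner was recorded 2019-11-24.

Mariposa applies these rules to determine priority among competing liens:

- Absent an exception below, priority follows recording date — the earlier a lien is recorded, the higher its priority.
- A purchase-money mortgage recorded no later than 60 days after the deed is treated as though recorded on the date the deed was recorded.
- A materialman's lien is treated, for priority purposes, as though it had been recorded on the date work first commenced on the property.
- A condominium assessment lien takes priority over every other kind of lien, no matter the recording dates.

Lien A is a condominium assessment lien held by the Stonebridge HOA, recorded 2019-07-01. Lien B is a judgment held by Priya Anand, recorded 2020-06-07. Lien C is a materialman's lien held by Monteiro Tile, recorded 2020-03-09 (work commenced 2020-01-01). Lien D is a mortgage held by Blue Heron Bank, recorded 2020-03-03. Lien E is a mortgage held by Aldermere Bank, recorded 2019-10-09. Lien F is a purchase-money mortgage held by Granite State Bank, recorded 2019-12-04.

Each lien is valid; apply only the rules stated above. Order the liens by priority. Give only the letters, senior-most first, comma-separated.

Effective dates after the stated exceptions: C's effective date is 2020-01-01, when work began; F was recorded within the 60-day window, so its effective date is the deed date 2019-11-24.
As a condominium assessment lien, A is senior to every other lien.
Ordering the rest by effective date: E (2019-10-09), F (2019-11-24), C (2020-01-01), D (2020-03-03), B (2020-06-07).

A, E, F, C, D, B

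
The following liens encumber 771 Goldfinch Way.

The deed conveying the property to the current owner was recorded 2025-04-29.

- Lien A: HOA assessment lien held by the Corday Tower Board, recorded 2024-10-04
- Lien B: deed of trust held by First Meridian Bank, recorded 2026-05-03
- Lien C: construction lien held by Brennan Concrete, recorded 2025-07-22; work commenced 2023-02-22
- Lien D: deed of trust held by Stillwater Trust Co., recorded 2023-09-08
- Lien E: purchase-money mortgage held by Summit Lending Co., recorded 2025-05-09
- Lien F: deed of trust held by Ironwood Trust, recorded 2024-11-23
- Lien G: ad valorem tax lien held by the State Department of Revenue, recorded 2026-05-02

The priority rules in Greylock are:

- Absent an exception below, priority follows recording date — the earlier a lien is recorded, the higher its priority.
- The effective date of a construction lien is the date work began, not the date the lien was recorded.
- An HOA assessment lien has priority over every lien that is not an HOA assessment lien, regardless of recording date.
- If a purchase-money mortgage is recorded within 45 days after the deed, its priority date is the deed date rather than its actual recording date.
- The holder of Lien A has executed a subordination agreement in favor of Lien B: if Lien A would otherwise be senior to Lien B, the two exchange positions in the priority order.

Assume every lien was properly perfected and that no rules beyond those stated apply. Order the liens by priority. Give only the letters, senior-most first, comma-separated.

Effective dates: C's effective date is 2023-02-22, when work began; E was recorded within the 45-day window, so its effective date is the deed date 2025-04-29.
A is an HOA assessment lien and takes priority over every other lien.
Among the remaining liens, by effective date: C (2023-02-22), D (2023-09-08), F (2024-11-23), E (2025-04-29), G (2026-05-02), B (2026-05-03).
A is senior to B before the subordination, so the two trade places.

B, C, D, F, E, G, A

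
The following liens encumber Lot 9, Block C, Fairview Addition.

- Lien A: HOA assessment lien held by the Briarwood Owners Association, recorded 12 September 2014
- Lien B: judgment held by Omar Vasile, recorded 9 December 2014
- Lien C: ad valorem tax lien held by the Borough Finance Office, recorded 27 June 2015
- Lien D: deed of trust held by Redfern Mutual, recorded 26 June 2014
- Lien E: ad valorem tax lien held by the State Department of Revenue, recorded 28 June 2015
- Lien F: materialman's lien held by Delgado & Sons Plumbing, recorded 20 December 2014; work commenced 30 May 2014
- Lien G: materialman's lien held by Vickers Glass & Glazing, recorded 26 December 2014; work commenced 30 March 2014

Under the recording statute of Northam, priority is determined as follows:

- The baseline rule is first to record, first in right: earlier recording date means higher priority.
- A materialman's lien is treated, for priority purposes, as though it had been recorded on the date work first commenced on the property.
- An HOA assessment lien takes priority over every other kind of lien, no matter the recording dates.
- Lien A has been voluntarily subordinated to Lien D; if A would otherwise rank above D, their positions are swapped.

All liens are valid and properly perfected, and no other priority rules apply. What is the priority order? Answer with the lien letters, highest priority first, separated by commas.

D, G, F, A, B, C, E

Adjusting effective dates: F relates back to 30 May 2014 (work commenced); G relates back to 30 March 2014 (work commenced).
A is an HOA assessment lien and takes priority over every other lien.
Among the remaining liens, by effective date: G (30 March 2014), F (30 May 2014), D (26 June 2014), B (9 December 2014), C (27 June 2015), E (28 June 2015).
Because A would otherwise rank above D, the subordination swaps them.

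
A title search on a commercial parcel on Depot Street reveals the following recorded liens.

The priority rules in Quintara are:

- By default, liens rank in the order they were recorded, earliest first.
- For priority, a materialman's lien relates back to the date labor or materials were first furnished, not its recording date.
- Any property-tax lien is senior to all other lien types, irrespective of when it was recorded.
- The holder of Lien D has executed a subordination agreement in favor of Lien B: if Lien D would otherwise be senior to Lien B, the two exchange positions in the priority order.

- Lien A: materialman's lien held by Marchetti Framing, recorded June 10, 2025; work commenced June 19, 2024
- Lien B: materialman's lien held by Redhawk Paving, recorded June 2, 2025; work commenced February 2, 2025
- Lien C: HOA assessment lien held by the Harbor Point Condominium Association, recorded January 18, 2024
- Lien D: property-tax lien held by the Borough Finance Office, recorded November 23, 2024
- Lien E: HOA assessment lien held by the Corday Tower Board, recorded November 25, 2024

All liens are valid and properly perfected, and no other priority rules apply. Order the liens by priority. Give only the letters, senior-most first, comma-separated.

Effective dates: A's effective date is June 19, 2024, when work began; B is treated as recorded February 2, 2025, the work-commencement date.
D, as a property-tax lien, has superpriority and ranks first.
Among the remaining liens, by effective date: C (January 18, 2024), A (June 19, 2024), E (November 25, 2024), B (February 2, 2025).
D is senior to B before the subordination, so the two trade places.

B, C, A, E, D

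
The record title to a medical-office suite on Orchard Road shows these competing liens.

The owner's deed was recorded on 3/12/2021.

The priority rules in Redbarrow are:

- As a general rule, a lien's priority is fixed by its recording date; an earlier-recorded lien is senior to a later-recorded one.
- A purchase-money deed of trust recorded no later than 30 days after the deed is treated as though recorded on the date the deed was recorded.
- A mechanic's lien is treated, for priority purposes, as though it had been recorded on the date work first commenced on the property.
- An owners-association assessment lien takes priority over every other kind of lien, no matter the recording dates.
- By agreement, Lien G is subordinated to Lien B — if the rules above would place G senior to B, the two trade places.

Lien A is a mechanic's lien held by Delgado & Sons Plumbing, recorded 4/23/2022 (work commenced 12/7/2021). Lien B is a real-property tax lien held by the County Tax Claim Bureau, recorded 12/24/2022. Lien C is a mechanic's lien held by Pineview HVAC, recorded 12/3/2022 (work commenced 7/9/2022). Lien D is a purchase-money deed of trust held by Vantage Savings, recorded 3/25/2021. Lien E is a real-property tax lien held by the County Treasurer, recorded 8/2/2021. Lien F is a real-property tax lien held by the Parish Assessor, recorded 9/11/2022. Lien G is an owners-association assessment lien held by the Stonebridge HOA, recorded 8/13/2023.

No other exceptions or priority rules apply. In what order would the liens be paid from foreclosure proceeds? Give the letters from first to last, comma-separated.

B, D, E, A, C, F, G

Effective dates: A is treated as recorded 12/7/2021, the work-commencement date; C relates back to 7/9/2022 (work commenced); D's effective date is the deed date, 3/12/2021.
G is an owners-association assessment lien and takes priority over every other lien.
Remaining liens by effective date: D (3/12/2021), E (8/2/2021), A (12/7/2021), C (7/9/2022), F (9/11/2022), B (12/24/2022).
G would otherwise be senior to B, so under the subordination agreement G and B exchange positions.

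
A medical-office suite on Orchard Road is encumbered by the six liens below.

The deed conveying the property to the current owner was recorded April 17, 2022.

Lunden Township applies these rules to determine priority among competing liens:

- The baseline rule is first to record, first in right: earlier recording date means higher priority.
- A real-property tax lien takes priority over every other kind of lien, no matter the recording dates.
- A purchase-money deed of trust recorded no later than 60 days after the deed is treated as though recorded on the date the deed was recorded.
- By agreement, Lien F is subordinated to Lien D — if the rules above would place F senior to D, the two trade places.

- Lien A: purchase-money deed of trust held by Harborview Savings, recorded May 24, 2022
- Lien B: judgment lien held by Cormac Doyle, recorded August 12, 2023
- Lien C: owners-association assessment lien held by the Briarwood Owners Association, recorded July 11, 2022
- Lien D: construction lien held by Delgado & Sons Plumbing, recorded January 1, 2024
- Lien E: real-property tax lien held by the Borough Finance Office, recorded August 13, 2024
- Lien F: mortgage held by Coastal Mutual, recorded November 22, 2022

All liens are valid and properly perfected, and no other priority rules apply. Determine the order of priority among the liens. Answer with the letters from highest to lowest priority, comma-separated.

Effective dates after the stated exceptions: A was recorded within the 60-day window, so its effective date is the deed date April 17, 2022.
As a real-property tax lien, E is senior to every other lien.
Remaining liens by effective date: A (April 17, 2022), C (July 11, 2022), F (November 22, 2022), B (August 12, 2023), D (January 1, 2024).
F is senior to D before the subordination, so the two trade places.

E, A, C, D, B, F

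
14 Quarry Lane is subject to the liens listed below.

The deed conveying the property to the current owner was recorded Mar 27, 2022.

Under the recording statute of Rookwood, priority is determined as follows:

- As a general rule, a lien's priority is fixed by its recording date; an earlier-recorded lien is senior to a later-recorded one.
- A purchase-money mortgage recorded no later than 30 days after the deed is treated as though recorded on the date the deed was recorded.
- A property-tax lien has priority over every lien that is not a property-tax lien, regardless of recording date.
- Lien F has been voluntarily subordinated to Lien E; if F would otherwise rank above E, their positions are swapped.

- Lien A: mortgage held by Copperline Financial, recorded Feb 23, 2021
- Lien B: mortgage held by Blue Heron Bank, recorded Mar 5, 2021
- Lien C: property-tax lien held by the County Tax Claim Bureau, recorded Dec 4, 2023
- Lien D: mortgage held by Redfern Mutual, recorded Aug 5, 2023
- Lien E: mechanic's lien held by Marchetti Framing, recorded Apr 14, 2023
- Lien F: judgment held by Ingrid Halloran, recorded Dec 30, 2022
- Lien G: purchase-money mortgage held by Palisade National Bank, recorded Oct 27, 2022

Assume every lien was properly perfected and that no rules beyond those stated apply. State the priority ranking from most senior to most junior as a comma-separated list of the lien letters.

Effective dates: G was recorded 214 days after the deed, outside the 30-day window, so it keeps its recording date.
As a property-tax lien, C is senior to every other lien.
Among the remaining liens, by effective date: A (Feb 23, 2021), B (Mar 5, 2021), G (Oct 27, 2022), F (Dec 30, 2022), E (Apr 14, 2023), D (Aug 5, 2023).
F is senior to E before the subordination, so the two trade places.

C, A, B, G, E, F, D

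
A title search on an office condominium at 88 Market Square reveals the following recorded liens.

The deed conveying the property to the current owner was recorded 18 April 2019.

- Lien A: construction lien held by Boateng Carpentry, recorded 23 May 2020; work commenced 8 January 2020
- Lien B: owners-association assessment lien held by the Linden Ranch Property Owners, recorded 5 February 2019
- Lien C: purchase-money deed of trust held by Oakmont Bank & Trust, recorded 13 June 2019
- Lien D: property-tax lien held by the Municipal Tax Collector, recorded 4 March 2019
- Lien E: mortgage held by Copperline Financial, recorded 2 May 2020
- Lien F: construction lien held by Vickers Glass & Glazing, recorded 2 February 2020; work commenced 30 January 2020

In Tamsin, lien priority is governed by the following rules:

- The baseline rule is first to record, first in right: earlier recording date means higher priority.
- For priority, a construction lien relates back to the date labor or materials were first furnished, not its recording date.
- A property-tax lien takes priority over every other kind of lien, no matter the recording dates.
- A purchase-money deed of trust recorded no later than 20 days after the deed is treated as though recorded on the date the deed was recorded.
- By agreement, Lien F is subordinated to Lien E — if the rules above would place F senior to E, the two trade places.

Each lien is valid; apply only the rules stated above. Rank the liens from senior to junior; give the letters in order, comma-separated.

D, B, C, A, E, F

Effective dates after the stated exceptions: A is treated as recorded 8 January 2020, the work-commencement date; C was recorded 56 days after the deed — beyond 20 days — so no relation-back applies; F relates back to 30 January 2020 (work commenced).
D is a property-tax lien and takes priority over every other lien.
Ordering the rest by effective date: B (5 February 2019), C (13 June 2019), A (8 January 2020), F (30 January 2020), E (2 May 2020).
F is senior to E before the subordination, so the two trade places.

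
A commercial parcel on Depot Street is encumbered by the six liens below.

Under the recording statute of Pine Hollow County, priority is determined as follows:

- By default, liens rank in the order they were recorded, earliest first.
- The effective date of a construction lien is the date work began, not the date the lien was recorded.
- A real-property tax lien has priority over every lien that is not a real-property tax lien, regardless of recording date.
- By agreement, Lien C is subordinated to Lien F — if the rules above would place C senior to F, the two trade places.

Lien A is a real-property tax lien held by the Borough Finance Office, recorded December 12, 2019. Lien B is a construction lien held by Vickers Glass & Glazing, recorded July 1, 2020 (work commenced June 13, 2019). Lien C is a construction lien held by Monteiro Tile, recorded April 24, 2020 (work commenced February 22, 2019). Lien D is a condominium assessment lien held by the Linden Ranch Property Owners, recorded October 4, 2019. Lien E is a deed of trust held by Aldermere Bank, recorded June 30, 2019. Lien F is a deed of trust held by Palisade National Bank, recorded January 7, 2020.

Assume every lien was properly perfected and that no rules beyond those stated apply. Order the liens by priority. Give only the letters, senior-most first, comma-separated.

A, F, B, E, D, C

Adjusting effective dates: B's effective date is June 13, 2019, when work began; C relates back to February 22, 2019 (work commenced).
A is a real-property tax lien and takes priority over every other lien.
Remaining liens by effective date: C (February 22, 2019), B (June 13, 2019), E (June 30, 2019), D (October 4, 2019), F (January 7, 2020).
Because C would otherwise rank above F, the subordination swaps them.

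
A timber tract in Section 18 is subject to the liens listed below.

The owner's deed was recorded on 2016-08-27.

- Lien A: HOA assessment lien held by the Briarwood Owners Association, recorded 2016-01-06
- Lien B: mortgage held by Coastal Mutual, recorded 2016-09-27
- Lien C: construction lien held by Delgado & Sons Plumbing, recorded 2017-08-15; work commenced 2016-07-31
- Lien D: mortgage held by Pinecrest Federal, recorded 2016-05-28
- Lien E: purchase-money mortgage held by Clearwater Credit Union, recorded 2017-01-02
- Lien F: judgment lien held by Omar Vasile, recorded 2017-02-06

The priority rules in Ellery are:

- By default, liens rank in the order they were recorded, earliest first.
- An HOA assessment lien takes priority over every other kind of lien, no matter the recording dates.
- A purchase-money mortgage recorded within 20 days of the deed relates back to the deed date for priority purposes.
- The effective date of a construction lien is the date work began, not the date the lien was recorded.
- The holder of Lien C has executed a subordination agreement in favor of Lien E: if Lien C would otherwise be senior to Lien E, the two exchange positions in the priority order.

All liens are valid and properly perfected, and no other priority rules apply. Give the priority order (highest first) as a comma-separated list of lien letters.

A, D, E, B, C, F

Adjusting effective dates: C's effective date is 2016-07-31, when work began; E missed the 20-day window (128 days after the deed), so its recording date stands.
A is an HOA assessment lien, so it outranks all other liens regardless of date.
The other liens, earliest effective date first: D (2016-05-28), C (2016-07-31), B (2016-09-27), E (2017-01-02), F (2017-02-06).
Because C would otherwise rank above E, the subordination swaps them.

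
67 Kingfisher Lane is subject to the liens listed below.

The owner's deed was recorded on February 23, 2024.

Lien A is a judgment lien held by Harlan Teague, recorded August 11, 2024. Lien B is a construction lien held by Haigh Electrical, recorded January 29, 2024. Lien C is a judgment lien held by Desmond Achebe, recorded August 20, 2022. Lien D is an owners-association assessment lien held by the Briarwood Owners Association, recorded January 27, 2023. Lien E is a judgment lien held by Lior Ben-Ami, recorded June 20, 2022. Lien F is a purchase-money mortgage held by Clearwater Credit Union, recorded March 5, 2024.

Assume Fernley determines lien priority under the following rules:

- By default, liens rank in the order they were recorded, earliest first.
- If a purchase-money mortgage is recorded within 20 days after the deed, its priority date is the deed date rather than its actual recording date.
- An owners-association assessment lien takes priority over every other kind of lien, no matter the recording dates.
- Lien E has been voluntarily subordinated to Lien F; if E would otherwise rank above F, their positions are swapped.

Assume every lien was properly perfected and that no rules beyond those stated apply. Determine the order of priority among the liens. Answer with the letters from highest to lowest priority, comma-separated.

Effective dates after the stated exceptions: F's effective date is the deed date, February 23, 2024.
D is an owners-association assessment lien and takes priority over every other lien.
Remaining liens by effective date: E (June 20, 2022), C (August 20, 2022), B (January 29, 2024), F (February 23, 2024), A (August 11, 2024).
Because E would otherwise rank above F, the subordination swaps them.

D, F, C, B, E, A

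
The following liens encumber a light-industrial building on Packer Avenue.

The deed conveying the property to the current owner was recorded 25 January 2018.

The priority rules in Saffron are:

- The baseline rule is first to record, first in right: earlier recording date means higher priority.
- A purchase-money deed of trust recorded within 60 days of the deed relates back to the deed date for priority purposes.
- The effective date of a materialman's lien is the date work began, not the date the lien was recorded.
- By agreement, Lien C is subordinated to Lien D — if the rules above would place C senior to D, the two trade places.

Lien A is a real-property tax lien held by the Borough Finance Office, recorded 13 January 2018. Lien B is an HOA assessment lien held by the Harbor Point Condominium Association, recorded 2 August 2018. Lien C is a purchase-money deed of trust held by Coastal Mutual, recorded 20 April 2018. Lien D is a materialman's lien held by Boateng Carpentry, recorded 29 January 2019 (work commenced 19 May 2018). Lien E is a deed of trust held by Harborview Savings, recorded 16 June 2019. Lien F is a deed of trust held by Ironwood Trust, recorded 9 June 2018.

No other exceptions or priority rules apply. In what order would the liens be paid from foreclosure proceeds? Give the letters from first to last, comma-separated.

A, D, C, F, B, E

Adjusting effective dates: C was recorded 85 days after the deed — beyond 60 days — so no relation-back applies; D relates back to 19 May 2018 (work commenced).
Sorted by effective date: A (13 January 2018), C (20 April 2018), D (19 May 2018), F (9 June 2018), B (2 August 2018), E (16 June 2019).
C would otherwise be senior to D, so under the subordination agreement C and D exchange positions.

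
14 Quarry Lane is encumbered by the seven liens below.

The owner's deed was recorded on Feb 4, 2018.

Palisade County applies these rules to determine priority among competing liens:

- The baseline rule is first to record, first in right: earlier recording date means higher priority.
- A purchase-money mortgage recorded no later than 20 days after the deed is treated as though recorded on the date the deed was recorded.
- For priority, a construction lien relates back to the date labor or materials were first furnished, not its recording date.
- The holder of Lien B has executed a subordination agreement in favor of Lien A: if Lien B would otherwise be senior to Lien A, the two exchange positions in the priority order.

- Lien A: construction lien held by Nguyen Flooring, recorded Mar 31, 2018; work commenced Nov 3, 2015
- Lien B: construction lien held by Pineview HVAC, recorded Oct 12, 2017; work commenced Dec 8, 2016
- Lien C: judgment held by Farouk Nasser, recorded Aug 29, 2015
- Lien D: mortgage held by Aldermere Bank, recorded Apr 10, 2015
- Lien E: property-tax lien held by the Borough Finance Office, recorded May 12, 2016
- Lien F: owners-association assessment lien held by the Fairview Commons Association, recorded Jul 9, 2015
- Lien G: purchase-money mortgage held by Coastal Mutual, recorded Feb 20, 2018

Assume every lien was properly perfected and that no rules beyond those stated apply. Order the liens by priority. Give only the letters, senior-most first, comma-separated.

D, F, C, A, E, B, G

Effective dates after the stated exceptions: A is treated as recorded Nov 3, 2015, the work-commencement date; B's effective date is Dec 8, 2016, when work began; G's effective date is the deed date, Feb 4, 2018.
Sorted by effective date: D (Apr 10, 2015), F (Jul 9, 2015), C (Aug 29, 2015), A (Nov 3, 2015), E (May 12, 2016), B (Dec 8, 2016), G (Feb 4, 2018).
B already ranks below A; the subordination has no effect.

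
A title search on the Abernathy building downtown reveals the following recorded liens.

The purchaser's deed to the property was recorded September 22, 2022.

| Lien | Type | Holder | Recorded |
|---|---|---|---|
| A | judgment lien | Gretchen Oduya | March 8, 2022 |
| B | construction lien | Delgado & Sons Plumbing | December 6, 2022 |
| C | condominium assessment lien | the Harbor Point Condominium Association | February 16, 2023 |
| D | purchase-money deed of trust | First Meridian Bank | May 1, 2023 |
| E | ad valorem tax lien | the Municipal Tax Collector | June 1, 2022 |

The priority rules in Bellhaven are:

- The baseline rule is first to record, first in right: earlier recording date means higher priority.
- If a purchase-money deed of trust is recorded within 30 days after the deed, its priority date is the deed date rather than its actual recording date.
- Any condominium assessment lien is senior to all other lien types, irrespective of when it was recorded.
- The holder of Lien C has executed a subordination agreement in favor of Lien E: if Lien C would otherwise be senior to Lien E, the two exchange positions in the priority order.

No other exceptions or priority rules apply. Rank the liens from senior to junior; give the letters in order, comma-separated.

Adjusting effective dates: D was recorded 221 days after the deed — beyond 30 days — so no relation-back applies.
C is a condominium assessment lien, so it outranks all other liens regardless of date.
Ordering the rest by effective date: A (March 8, 2022), E (June 1, 2022), B (December 6, 2022), D (May 1, 2023).
The subordination applies — C was senior to E — so C and E swap.

E, A, C, B, D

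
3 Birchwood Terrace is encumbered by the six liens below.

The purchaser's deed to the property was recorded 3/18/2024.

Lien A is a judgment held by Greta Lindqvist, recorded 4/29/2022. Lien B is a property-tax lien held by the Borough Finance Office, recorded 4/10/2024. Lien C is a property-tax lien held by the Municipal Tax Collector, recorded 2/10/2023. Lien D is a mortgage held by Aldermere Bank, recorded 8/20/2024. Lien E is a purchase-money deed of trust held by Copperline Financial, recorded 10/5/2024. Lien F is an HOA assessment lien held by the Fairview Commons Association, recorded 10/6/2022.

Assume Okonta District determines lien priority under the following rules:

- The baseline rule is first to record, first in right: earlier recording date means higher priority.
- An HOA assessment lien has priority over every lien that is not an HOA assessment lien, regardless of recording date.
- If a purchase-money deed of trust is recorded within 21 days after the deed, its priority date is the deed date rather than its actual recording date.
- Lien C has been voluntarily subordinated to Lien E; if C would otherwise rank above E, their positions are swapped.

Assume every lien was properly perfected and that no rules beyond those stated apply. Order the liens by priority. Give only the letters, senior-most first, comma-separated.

Adjusting effective dates: E was recorded 201 days after the deed, outside the 21-day window, so it keeps its recording date.
As an HOA assessment lien, F is senior to every other lien.
Among the remaining liens, by effective date: A (4/29/2022), C (2/10/2023), B (4/10/2024), D (8/20/2024), E (10/5/2024).
C would otherwise be senior to E, so under the subordination agreement C and E exchange positions.

F, A, E, B, D, C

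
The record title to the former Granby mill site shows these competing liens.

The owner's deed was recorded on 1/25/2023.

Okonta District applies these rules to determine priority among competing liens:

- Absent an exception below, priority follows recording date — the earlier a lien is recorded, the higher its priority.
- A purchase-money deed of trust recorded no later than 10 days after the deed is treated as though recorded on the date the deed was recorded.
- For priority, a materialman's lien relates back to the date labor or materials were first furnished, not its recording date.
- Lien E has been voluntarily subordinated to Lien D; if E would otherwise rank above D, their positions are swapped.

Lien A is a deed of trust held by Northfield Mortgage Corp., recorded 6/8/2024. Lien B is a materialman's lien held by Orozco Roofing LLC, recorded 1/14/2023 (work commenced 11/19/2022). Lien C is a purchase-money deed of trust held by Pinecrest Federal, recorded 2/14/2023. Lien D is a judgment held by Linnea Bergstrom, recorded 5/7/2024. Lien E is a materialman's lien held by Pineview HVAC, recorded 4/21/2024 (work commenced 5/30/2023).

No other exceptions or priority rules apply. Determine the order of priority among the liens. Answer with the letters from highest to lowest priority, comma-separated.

B, C, D, E, A

Effective dates: B is treated as recorded 11/19/2022, the work-commencement date; C was recorded 20 days after the deed — beyond 10 days — so no relation-back applies; E relates back to 5/30/2023 (work commenced).
By effective date, earliest first: B (11/19/2022), C (2/14/2023), E (5/30/2023), D (5/7/2024), A (6/8/2024).
E is senior to D before the subordination, so the two trade places.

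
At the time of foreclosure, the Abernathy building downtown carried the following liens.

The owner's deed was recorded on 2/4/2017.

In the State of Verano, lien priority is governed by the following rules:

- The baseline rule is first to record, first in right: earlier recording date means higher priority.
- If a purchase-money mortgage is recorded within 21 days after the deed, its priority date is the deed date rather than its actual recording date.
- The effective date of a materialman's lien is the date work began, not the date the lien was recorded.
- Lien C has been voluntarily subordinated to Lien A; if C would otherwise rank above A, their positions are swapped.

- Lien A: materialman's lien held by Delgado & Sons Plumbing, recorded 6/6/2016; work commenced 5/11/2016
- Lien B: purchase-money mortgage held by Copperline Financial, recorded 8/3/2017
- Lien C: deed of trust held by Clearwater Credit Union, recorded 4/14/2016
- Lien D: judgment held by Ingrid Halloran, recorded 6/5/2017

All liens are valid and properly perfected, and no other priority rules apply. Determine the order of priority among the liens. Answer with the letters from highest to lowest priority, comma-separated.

A, C, D, B

Effective dates after the stated exceptions: A is treated as recorded 5/11/2016, the work-commencement date; B was recorded 180 days after the deed, outside the 21-day window, so it keeps its recording date.
By effective date: C (4/14/2016), A (5/11/2016), D (6/5/2017), B (8/3/2017).
The subordination applies — C was senior to A — so C and A swap.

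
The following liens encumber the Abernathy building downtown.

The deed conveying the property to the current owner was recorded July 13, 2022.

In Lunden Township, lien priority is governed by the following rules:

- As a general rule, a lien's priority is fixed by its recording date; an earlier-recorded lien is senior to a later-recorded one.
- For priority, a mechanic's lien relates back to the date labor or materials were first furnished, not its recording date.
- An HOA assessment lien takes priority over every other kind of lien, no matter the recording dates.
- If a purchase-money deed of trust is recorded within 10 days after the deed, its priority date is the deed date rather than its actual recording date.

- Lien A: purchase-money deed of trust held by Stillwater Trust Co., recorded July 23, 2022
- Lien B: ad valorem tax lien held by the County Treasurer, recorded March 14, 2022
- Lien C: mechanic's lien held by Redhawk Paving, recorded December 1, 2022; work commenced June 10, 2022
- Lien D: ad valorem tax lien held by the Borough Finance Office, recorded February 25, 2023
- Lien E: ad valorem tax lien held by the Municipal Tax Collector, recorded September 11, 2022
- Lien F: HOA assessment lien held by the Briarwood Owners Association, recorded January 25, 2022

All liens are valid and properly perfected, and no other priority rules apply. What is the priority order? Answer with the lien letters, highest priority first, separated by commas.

F, B, C, A, E, D

Effective dates after the stated exceptions: A was recorded within the 10-day window, so its effective date is the deed date July 13, 2022; C's effective date is June 10, 2022, when work began.
F is an HOA assessment lien, so it outranks all other liens regardless of date.
Ordering the rest by effective date: B (March 14, 2022), C (June 10, 2022), A (July 13, 2022), E (September 11, 2022), D (February 25, 2023).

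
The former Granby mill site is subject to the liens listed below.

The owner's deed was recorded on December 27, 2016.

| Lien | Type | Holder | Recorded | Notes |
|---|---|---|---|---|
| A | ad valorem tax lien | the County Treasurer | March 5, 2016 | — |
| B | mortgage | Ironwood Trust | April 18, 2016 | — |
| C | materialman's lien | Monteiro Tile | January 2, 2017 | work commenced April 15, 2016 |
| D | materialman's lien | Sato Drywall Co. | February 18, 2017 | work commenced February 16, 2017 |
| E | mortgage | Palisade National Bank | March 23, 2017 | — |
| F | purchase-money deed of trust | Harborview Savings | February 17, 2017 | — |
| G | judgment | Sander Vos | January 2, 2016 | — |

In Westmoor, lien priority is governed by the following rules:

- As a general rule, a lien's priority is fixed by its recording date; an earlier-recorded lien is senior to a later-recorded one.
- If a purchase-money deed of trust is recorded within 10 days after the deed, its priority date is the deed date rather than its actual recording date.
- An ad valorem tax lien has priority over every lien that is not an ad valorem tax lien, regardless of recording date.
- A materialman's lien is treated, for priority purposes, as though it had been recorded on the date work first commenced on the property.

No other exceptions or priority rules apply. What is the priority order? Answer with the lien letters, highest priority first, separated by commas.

Effective dates: C relates back to April 15, 2016 (work commenced); D relates back to February 16, 2017 (work commenced); F was recorded 52 days after the deed, outside the 10-day window, so it keeps its recording date.
A, as an ad valorem tax lien, has superpriority and ranks first.
Among the remaining liens, by effective date: G (January 2, 2016), C (April 15, 2016), B (April 18, 2016), D (February 16, 2017), F (February 17, 2017), E (March 23, 2017).

A, G, C, B, D, F, E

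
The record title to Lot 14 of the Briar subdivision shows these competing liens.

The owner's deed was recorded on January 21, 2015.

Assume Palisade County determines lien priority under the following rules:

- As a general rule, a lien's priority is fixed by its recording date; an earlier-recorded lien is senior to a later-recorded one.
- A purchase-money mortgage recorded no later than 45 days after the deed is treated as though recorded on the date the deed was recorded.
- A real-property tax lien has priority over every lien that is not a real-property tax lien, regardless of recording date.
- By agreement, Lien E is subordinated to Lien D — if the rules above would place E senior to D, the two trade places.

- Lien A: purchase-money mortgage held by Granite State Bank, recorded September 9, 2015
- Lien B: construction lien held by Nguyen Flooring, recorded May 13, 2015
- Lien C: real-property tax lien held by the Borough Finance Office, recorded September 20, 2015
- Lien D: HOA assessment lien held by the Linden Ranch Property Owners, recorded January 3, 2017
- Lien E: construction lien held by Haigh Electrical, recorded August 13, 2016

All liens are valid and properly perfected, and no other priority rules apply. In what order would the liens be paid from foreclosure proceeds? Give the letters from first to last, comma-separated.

First, effective dates: A missed the 45-day window (231 days after the deed), so its recording date stands.
C is a real-property tax lien, so it outranks all other liens regardless of date.
Ordering the rest by effective date: B (May 13, 2015), A (September 9, 2015), E (August 13, 2016), D (January 3, 2017).
Because E would otherwise rank above D, the subordination swaps them.

C, B, A, D, E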